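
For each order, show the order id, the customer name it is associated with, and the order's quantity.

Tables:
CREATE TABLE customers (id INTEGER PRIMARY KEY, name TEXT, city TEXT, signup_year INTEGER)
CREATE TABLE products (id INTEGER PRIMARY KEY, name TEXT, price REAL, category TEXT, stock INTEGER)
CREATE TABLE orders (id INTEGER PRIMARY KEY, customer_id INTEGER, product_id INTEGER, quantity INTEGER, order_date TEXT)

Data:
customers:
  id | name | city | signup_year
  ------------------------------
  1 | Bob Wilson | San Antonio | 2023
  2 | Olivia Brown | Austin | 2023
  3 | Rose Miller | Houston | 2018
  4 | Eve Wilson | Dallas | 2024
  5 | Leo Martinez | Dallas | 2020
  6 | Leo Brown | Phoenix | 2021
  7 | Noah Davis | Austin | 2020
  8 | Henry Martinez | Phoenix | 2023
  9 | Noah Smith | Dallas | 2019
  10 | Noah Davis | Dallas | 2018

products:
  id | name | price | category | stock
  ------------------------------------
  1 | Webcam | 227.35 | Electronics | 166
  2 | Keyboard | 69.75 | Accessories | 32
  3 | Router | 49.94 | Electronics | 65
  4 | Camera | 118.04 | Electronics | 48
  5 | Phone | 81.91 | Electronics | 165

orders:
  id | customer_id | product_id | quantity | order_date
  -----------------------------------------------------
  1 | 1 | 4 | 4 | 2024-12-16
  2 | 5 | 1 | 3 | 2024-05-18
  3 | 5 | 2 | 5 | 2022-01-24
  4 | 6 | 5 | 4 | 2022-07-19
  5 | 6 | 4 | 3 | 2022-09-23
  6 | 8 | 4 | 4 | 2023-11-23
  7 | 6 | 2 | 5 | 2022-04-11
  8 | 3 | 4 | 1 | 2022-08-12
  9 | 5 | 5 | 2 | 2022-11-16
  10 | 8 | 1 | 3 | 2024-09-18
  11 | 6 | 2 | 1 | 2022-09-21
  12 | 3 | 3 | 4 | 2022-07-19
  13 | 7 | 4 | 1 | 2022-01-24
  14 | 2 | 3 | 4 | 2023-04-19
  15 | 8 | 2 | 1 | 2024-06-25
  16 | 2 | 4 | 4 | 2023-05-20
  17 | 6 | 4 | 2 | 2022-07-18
SELECT c.id, p.name AS customer, c.quantity FROM orders c JOIN customers p ON c.customer_id = p.id

Execution result:
id | customer | quantity
1 | Bob Wilson | 4
2 | Leo Martinez | 3
3 | Leo Martinez | 5
4 | Leo Brown | 4
5 | Leo Brown | 3
6 | Henry Martinez | 4
7 | Leo Brown | 5
8 | Rose Miller | 1
9 | Leo Martinez | 2
10 | Henry Martinez | 3
11 | Leo Brown | 1
12 | Rose Miller | 4
13 | Noah Davis | 1
14 | Olivia Brown | 4
15 | Henry Martinez | 1
16 | Olivia Brown | 4
17 | Leo Brown | 2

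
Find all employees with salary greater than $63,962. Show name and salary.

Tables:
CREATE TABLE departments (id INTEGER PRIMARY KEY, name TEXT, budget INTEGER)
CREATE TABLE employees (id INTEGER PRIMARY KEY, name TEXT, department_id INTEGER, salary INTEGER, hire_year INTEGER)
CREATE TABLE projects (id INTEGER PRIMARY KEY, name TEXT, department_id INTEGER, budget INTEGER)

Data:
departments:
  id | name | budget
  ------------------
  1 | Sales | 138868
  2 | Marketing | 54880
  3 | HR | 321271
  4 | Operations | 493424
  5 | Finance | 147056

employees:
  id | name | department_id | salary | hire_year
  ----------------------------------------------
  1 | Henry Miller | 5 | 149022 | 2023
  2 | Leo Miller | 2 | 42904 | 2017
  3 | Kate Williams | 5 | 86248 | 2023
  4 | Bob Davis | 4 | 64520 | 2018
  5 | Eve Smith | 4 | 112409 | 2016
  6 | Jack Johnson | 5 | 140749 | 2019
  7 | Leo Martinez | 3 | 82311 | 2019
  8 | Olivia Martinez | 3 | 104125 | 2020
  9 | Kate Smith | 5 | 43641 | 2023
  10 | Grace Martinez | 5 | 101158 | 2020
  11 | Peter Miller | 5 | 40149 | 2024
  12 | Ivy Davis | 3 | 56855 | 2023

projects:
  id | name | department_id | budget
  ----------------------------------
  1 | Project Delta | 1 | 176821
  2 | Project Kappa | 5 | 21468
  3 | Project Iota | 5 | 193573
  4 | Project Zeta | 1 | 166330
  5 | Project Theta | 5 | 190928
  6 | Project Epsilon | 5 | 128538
SELECT name, salary FROM employees WHERE salary > 63962

Execution result:
name | salary
Henry Miller | 149022
Kate Williams | 86248
Bob Davis | 64520
Eve Smith | 112409
Jack Johnson | 140749
Leo Martinez | 82311
Olivia Martinez | 104125
Grace Martinez | 101158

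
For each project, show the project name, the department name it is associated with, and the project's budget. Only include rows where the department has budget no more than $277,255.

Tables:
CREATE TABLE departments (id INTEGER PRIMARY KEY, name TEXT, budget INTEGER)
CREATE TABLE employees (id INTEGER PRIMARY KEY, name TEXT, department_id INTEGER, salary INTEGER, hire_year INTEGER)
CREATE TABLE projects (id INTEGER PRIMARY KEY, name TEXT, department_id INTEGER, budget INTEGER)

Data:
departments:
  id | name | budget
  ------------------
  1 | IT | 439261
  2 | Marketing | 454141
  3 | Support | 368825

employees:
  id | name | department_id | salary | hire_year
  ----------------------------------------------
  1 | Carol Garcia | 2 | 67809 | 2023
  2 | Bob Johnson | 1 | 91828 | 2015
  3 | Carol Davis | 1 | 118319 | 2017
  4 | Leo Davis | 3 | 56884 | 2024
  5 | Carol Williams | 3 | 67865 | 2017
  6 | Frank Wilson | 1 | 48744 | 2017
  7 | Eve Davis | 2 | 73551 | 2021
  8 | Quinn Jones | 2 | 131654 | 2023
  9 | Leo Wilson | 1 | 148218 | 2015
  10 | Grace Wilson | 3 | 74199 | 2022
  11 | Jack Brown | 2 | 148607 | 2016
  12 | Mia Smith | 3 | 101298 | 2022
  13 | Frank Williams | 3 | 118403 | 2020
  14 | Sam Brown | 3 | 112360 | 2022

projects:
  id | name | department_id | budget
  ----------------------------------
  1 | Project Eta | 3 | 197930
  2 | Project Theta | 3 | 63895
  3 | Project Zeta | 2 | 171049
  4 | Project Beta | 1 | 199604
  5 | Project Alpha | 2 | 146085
SELECT c.name, p.name AS department, c.budget FROM projects c JOIN departments p ON c.department_id = p.id WHERE p.budget <= 277255

Execution result:
(no rows)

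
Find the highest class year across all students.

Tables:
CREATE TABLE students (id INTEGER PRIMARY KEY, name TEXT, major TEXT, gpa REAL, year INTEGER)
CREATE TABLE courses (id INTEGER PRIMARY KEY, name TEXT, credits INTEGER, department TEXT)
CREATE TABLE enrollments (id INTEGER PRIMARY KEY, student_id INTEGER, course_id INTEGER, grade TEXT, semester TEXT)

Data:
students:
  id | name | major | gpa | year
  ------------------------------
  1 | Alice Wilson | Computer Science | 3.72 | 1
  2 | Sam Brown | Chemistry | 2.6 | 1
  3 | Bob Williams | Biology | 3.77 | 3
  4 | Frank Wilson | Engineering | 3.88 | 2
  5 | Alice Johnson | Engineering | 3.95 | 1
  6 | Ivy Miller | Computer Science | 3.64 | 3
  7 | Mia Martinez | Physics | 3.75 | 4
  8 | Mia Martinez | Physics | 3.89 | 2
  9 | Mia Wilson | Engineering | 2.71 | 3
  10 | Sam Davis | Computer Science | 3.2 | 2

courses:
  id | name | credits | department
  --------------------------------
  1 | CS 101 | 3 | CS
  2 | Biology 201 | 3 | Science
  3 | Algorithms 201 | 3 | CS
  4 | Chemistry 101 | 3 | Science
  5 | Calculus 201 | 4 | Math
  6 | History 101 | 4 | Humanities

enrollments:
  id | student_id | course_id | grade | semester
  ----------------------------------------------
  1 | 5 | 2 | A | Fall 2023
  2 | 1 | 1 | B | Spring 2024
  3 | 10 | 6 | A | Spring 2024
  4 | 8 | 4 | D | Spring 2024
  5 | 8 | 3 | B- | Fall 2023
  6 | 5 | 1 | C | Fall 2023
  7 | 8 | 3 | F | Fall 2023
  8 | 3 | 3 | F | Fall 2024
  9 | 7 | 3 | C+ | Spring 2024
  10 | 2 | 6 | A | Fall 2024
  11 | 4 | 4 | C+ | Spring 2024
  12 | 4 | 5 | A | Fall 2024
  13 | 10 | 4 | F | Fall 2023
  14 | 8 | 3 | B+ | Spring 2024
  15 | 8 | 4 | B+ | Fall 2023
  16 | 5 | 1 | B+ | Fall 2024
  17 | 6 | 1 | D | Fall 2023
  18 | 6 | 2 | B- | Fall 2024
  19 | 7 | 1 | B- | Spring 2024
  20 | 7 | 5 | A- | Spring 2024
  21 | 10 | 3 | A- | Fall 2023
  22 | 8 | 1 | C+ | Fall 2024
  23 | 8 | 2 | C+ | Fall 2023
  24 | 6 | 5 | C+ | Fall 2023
SELECT MAX(year) FROM students

Execution result:
4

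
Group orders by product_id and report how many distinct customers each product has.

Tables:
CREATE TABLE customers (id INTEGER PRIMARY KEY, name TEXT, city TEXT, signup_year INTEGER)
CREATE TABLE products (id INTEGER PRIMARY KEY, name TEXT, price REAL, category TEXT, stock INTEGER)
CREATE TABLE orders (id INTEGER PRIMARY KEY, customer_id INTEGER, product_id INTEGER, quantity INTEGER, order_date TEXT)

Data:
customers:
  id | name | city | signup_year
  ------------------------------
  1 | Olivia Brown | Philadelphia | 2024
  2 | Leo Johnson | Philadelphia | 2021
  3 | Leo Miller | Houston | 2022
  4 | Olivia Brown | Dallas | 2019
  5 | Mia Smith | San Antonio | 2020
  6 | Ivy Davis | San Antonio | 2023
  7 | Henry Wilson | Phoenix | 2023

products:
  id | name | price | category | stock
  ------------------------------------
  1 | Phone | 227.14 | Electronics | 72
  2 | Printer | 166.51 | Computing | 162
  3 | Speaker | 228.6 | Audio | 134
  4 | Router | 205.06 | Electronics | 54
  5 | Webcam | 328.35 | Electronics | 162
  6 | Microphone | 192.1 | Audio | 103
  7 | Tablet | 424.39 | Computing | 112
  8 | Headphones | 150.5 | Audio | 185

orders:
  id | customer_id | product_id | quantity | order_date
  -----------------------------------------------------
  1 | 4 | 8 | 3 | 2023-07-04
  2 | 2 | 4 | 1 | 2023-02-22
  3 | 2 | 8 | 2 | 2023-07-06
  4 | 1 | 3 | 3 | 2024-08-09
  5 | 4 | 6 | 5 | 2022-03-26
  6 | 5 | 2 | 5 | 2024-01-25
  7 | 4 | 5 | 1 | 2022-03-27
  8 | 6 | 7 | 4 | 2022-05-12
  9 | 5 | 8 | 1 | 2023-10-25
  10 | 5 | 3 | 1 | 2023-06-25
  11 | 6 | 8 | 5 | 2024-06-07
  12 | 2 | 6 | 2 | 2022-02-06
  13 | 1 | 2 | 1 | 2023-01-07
SELECT product_id, COUNT(DISTINCT customer_id) AS distinct_customer_count FROM orders GROUP BY product_id

Execution result:
product_id | distinct_customer_count
2 | 2
3 | 2
4 | 1
5 | 1
6 | 2
7 | 1
8 | 4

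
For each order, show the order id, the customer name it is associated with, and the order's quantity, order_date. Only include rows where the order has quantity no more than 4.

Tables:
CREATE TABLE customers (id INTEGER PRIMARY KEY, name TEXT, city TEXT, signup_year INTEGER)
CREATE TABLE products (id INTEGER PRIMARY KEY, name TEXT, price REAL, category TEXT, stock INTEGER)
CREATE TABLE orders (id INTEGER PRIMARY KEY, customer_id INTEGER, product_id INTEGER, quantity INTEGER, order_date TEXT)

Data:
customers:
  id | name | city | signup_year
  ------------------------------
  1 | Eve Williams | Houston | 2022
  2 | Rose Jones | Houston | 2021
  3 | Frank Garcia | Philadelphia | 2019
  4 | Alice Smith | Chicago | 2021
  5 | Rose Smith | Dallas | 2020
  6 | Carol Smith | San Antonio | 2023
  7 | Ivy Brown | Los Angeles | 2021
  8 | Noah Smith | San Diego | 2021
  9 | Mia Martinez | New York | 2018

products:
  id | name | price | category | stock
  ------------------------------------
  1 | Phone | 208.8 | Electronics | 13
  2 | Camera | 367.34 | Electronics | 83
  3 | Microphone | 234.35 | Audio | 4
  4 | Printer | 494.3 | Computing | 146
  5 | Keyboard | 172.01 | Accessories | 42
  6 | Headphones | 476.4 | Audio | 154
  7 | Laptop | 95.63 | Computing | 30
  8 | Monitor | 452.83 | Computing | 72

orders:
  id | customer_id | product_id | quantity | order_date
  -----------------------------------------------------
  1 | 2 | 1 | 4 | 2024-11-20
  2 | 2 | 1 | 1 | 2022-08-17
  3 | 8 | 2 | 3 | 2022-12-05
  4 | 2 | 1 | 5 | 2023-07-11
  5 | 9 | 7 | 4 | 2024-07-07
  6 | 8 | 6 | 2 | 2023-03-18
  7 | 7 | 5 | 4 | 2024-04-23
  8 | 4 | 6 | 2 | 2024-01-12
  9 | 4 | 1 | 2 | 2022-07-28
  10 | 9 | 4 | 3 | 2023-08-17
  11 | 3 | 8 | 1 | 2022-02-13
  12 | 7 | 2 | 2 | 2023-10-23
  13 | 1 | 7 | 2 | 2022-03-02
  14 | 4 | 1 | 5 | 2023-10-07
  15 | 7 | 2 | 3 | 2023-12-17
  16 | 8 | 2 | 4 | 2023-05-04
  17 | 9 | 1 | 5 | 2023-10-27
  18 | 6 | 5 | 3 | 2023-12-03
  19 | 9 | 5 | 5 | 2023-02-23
SELECT c.id, p.name AS customer, c.quantity, c.order_date FROM orders c JOIN customers p ON c.customer_id = p.id WHERE c.quantity <= 4

Execution result:
id | customer | quantity | order_date
1 | Rose Jones | 4 | 2024-11-20
2 | Rose Jones | 1 | 2022-08-17
3 | Noah Smith | 3 | 2022-12-05
5 | Mia Martinez | 4 | 2024-07-07
6 | Noah Smith | 2 | 2023-03-18
7 | Ivy Brown | 4 | 2024-04-23
8 | Alice Smith | 2 | 2024-01-12
9 | Alice Smith | 2 | 2022-07-28
10 | Mia Martinez | 3 | 2023-08-17
11 | Frank Garcia | 1 | 2022-02-13
12 | Ivy Brown | 2 | 2023-10-23
13 | Eve Williams | 2 | 2022-03-02
15 | Ivy Brown | 3 | 2023-12-17
16 | Noah Smith | 4 | 2023-05-04
18 | Carol Smith | 3 | 2023-12-03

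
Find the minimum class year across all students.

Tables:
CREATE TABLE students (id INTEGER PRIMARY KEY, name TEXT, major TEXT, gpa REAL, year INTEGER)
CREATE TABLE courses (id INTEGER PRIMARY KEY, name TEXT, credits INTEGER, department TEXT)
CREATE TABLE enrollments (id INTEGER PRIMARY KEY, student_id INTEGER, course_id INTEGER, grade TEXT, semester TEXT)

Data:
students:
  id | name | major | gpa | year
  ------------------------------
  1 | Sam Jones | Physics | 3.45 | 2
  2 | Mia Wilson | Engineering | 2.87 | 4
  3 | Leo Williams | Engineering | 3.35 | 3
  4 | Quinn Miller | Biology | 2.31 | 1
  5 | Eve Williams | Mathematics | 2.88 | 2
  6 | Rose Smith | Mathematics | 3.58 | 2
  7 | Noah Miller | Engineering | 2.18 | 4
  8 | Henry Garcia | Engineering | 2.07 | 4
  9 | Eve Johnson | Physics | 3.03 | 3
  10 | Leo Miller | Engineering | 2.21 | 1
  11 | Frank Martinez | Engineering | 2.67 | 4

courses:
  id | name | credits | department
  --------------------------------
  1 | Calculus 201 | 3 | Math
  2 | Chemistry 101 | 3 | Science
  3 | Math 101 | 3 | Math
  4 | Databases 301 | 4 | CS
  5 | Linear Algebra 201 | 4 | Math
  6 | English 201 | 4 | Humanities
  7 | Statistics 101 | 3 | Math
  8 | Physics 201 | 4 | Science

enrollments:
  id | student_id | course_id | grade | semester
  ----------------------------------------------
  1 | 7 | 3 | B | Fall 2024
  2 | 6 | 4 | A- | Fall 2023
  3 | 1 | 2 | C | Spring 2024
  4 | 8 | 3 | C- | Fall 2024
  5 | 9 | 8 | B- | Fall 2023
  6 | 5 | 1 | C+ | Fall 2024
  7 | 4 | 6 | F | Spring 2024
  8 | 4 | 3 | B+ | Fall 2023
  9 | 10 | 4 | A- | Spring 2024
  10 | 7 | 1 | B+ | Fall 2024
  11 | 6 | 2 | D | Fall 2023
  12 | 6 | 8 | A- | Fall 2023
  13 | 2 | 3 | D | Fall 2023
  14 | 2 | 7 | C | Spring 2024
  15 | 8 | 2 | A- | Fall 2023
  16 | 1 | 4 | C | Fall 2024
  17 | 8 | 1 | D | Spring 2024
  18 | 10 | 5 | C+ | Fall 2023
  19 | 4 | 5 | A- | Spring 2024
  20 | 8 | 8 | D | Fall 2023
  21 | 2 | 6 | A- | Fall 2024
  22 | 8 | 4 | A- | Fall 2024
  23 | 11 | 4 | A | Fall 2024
SELECT MIN(year) FROM students

Execution result:
1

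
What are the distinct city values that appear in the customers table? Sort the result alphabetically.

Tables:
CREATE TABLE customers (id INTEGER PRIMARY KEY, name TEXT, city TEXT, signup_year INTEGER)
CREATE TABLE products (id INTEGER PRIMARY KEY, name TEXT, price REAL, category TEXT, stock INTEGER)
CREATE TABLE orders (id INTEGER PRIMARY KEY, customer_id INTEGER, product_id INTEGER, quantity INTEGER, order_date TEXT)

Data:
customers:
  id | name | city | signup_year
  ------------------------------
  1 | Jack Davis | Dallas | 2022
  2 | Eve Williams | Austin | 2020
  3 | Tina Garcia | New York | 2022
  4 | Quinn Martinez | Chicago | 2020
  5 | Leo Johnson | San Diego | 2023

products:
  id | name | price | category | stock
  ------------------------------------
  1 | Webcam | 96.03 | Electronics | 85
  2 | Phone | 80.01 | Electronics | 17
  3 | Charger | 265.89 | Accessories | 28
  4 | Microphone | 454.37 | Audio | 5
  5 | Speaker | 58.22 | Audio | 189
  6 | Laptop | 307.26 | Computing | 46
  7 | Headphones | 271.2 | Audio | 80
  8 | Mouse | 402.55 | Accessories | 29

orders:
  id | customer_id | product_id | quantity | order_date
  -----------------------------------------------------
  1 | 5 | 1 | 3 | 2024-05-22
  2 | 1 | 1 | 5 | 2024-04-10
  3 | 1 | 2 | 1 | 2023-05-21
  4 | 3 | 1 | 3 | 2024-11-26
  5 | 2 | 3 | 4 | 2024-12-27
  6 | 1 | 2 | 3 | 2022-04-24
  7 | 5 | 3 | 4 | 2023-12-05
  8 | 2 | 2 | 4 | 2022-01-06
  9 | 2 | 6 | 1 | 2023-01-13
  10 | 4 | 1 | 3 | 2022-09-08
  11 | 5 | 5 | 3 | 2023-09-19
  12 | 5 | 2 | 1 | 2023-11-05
SELECT DISTINCT city FROM customers ORDER BY city

Execution result:
city
Austin
Chicago
Dallas
New York
San Diego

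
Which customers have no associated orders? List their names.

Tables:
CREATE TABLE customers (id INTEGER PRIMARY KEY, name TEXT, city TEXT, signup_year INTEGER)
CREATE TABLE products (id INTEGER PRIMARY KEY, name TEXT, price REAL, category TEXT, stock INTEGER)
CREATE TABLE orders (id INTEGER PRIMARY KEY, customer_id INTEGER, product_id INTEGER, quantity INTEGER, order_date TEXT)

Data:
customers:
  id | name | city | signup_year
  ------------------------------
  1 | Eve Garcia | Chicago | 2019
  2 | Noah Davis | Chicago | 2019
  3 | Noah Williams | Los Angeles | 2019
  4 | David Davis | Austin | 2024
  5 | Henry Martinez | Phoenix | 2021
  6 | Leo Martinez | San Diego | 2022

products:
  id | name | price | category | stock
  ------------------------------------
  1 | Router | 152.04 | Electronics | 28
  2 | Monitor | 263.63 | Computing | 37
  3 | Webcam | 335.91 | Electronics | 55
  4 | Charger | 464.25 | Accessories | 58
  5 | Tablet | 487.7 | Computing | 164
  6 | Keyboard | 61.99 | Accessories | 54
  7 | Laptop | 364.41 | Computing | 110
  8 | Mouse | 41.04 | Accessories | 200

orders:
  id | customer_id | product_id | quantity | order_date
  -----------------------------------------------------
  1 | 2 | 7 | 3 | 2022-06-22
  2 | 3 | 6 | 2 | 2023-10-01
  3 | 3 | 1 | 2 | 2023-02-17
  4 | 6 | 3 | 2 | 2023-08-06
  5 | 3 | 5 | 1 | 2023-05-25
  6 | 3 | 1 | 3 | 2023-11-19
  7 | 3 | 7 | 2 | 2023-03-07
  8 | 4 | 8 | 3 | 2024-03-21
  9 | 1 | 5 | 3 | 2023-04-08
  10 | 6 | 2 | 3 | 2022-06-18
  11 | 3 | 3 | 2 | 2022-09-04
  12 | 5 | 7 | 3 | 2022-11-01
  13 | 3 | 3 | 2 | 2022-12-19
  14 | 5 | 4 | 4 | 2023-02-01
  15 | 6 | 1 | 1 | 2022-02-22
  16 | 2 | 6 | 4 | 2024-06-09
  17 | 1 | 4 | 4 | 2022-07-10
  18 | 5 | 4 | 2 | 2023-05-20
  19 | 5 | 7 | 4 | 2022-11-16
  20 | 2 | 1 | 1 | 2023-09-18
SELECT p.name FROM customers p LEFT JOIN orders c ON c.customer_id = p.id WHERE c.id IS NULL

Execution result:
(no rows)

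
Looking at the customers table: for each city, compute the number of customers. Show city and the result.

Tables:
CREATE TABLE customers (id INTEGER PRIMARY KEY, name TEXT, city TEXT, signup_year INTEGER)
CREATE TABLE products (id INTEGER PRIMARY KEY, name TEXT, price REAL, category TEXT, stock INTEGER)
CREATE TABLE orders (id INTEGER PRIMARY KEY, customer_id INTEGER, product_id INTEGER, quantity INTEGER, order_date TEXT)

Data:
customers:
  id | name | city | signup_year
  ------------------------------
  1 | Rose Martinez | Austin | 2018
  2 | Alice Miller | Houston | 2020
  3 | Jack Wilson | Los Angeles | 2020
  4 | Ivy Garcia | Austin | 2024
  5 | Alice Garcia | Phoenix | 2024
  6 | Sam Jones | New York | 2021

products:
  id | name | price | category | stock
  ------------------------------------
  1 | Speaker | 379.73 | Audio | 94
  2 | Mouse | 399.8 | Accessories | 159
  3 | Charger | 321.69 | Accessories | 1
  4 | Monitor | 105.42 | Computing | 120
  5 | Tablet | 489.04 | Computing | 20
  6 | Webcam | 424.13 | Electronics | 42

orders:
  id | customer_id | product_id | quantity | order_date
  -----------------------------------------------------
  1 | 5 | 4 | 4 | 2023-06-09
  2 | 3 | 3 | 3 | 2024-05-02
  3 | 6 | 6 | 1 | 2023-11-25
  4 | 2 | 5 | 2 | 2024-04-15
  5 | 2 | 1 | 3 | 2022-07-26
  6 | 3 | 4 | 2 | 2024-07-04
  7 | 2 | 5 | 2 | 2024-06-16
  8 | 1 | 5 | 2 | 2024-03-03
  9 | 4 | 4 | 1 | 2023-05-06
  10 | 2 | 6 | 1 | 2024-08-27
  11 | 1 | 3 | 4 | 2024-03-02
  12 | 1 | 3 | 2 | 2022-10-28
SELECT city, COUNT(*) AS n FROM customers GROUP BY city

Execution result:
city | n
Austin | 2
Houston | 1
Los Angeles | 1
New York | 1
Phoenix | 1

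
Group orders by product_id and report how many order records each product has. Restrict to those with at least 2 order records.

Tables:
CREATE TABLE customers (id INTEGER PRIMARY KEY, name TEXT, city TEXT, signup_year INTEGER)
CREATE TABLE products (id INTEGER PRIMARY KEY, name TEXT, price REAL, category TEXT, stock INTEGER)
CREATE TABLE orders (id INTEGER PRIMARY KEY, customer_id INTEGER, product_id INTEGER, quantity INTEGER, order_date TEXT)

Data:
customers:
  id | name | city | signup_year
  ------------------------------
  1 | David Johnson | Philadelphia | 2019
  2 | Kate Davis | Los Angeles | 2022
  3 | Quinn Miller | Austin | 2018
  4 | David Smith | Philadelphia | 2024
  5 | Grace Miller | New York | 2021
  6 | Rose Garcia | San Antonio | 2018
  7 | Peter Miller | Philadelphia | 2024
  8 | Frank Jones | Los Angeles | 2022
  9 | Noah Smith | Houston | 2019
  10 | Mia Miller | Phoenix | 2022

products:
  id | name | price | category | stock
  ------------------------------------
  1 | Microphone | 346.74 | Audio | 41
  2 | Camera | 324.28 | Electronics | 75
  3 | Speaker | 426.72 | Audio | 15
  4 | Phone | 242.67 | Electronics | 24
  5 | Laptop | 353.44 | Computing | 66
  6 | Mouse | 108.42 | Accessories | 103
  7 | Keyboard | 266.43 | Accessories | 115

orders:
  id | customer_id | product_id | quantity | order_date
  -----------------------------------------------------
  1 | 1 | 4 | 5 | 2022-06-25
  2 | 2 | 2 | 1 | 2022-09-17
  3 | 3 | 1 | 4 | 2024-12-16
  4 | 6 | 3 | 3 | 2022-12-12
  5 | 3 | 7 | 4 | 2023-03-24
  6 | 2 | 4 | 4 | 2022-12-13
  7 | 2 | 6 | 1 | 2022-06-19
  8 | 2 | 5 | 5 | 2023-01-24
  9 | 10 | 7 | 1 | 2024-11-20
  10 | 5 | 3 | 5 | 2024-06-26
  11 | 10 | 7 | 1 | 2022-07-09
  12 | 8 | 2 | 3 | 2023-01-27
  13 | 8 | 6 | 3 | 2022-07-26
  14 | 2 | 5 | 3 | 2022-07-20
SELECT product_id, COUNT(*) AS order_count FROM orders GROUP BY product_id HAVING COUNT(*) >= 2

Execution result:
product_id | order_count
2 | 2
3 | 2
4 | 2
5 | 2
6 | 2
7 | 3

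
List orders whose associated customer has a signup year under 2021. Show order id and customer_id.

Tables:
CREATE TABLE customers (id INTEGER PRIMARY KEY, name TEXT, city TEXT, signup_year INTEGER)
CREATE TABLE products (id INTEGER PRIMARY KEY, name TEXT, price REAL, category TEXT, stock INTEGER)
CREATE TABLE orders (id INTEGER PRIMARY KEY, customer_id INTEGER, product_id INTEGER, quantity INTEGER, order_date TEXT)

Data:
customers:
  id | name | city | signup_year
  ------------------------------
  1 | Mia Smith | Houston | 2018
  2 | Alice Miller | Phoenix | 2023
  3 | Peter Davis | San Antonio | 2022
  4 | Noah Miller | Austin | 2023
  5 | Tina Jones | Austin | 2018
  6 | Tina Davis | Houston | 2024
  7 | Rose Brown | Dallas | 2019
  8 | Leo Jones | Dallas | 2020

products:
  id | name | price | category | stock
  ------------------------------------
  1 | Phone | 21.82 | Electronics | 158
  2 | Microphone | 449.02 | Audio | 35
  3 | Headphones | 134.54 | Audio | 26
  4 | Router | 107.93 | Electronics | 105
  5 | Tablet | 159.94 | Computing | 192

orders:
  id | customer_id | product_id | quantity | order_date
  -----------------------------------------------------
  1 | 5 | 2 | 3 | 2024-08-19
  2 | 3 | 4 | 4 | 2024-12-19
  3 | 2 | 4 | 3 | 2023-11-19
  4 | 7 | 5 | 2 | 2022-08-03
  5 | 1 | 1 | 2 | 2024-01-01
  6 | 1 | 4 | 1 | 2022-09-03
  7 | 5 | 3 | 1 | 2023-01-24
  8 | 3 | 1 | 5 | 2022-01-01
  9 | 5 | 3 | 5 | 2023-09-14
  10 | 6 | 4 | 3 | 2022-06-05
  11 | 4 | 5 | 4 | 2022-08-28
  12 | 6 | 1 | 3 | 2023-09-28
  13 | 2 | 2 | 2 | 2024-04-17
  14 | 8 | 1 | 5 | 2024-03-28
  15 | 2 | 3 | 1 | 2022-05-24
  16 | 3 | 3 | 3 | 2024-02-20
SELECT id, customer_id FROM orders WHERE customer_id IN (SELECT id FROM customers WHERE signup_year < 2021)

Execution result:
id | customer_id
1 | 5
4 | 7
5 | 1
6 | 1
7 | 5
9 | 5
14 | 8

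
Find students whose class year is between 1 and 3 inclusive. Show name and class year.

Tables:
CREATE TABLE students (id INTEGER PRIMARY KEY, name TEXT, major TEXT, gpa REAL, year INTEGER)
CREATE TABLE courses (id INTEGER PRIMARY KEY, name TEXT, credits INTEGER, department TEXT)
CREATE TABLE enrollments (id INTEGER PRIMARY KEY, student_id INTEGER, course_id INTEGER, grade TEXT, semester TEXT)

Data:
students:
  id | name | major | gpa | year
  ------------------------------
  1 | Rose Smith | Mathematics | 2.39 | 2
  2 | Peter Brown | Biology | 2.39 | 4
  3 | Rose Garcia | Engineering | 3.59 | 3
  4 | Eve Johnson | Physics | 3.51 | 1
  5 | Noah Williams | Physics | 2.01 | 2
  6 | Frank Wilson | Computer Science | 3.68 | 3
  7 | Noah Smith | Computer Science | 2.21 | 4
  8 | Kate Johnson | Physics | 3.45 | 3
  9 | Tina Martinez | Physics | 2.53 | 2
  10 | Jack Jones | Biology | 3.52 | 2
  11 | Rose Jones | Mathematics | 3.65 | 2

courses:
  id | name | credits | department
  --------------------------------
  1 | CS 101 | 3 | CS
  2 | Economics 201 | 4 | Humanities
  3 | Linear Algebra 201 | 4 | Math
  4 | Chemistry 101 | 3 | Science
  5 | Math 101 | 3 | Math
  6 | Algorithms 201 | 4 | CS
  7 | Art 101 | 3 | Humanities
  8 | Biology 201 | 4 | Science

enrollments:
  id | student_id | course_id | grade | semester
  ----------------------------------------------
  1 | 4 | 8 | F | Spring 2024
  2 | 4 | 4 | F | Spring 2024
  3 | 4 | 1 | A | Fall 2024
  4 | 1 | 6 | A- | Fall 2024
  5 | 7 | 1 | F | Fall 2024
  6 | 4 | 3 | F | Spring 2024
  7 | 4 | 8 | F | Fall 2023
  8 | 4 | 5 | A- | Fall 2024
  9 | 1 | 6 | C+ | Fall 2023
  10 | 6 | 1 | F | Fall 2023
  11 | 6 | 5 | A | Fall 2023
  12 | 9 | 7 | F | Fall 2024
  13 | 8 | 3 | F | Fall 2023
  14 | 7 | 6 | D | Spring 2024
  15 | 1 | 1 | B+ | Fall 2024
SELECT name, year FROM students WHERE year BETWEEN 1 AND 3

Execution result:
name | year
Rose Smith | 2
Rose Garcia | 3
Eve Johnson | 1
Noah Williams | 2
Frank Wilson | 3
Kate Johnson | 3
Tina Martinez | 2
Jack Jones | 2
Rose Jones | 2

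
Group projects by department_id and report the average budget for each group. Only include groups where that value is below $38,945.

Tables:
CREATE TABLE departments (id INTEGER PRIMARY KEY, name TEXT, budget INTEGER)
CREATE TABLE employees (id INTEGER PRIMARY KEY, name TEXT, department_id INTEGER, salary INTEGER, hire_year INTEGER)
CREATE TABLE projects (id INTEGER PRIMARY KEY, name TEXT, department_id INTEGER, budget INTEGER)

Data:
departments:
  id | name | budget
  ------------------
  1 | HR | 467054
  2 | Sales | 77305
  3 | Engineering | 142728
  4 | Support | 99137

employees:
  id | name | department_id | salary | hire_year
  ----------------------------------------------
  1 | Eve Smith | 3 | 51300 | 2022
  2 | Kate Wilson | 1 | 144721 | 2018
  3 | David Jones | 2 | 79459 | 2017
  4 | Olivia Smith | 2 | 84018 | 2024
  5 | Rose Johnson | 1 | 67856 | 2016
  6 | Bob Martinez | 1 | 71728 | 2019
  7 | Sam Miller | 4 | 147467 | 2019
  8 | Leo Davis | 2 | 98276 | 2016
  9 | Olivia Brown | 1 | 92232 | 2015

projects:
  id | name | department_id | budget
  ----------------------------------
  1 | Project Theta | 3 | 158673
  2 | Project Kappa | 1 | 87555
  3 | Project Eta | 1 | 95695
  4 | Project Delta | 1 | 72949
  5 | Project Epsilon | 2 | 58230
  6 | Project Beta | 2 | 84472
SELECT department_id, AVG(budget) AS avg_budget FROM projects GROUP BY department_id HAVING AVG(budget) < 38945

Execution result:
(no rows)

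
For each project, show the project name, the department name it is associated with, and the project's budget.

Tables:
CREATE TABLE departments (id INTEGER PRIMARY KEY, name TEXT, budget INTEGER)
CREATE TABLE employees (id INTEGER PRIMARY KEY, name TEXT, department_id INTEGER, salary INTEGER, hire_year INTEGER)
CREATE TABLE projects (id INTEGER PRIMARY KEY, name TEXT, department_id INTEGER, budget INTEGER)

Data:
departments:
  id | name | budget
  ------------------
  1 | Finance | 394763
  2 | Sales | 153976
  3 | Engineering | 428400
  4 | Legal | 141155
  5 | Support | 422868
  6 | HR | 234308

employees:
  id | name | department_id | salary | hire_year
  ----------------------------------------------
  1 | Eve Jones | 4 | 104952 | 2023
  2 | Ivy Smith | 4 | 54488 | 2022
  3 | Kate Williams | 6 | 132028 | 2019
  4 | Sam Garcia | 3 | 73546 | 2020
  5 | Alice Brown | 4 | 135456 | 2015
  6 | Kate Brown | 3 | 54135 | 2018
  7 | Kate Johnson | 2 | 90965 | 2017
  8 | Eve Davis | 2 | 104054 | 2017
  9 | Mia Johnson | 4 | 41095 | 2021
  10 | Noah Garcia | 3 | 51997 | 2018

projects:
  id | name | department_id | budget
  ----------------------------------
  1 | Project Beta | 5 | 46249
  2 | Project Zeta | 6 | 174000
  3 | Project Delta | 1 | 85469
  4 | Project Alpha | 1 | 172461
SELECT c.name, p.name AS department, c.budget FROM projects c JOIN departments p ON c.department_id = p.id

Execution result:
name | department | budget
Project Beta | Support | 46249
Project Zeta | HR | 174000
Project Delta | Finance | 85469
Project Alpha | Finance | 172461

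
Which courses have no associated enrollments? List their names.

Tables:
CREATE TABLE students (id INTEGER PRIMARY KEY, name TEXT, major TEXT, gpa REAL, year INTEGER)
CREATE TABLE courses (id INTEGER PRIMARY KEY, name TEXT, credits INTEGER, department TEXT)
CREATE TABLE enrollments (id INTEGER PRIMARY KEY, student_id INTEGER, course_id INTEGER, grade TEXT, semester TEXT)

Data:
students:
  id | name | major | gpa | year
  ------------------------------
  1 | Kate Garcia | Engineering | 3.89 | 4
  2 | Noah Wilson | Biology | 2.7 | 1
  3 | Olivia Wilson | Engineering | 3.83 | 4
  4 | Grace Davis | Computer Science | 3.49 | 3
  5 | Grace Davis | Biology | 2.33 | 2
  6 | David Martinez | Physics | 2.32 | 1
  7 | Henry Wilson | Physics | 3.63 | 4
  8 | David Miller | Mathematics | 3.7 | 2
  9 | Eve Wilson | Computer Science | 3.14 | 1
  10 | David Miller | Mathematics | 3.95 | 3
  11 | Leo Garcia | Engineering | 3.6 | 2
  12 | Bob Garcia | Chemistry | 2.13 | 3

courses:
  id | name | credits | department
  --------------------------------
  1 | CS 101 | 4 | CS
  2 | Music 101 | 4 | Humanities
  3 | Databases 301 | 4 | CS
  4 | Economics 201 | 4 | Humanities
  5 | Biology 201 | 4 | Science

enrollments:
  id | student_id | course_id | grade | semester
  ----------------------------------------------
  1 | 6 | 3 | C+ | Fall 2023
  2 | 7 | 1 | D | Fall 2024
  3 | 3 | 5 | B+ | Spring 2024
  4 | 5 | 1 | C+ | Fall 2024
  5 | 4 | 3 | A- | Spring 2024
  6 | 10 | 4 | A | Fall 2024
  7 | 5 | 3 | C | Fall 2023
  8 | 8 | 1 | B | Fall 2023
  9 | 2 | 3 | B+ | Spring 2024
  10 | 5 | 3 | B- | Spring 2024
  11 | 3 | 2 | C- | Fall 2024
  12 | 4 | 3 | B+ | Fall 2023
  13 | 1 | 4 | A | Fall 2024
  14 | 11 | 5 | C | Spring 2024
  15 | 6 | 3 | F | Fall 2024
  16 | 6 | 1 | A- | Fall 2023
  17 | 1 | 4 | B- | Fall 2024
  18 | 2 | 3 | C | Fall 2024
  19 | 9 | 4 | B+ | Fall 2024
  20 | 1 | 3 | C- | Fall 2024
SELECT p.name FROM courses p LEFT JOIN enrollments c ON c.course_id = p.id WHERE c.id IS NULL

Execution result:
(no rows)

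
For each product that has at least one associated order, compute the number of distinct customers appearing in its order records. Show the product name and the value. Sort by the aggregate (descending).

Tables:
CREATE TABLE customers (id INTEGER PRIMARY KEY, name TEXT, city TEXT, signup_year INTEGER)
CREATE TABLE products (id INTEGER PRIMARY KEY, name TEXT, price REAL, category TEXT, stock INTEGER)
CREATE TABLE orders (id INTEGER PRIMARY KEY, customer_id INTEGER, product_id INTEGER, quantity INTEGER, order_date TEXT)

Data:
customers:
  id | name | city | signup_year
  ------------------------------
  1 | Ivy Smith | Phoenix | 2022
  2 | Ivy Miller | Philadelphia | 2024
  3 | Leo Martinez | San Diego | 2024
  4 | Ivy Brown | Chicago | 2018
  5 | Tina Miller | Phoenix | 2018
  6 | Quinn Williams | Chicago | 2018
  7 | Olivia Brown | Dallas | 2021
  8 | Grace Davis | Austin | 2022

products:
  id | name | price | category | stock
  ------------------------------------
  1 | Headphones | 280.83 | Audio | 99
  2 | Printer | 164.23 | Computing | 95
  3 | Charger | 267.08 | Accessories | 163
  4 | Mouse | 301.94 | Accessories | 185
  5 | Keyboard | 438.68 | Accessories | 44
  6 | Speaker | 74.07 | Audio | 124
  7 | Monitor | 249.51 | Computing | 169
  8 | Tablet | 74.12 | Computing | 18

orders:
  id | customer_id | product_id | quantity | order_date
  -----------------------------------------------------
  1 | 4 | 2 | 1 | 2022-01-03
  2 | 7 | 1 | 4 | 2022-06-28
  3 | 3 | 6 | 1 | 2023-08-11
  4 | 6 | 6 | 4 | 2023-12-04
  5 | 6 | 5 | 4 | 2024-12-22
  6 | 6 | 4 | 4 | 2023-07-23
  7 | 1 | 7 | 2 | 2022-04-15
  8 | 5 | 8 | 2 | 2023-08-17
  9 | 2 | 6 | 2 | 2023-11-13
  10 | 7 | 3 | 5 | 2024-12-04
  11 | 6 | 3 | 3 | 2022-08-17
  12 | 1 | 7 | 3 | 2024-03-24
SELECT p.name, COUNT(DISTINCT c.customer_id) AS distinct_customer_count FROM orders c JOIN products p ON c.product_id = p.id GROUP BY p.id, p.name ORDER BY distinct_customer_count DESC

Execution result:
name | distinct_customer_count
Speaker | 3
Charger | 2
Headphones | 1
Printer | 1
Mouse | 1
Keyboard | 1
Monitor | 1
Tablet | 1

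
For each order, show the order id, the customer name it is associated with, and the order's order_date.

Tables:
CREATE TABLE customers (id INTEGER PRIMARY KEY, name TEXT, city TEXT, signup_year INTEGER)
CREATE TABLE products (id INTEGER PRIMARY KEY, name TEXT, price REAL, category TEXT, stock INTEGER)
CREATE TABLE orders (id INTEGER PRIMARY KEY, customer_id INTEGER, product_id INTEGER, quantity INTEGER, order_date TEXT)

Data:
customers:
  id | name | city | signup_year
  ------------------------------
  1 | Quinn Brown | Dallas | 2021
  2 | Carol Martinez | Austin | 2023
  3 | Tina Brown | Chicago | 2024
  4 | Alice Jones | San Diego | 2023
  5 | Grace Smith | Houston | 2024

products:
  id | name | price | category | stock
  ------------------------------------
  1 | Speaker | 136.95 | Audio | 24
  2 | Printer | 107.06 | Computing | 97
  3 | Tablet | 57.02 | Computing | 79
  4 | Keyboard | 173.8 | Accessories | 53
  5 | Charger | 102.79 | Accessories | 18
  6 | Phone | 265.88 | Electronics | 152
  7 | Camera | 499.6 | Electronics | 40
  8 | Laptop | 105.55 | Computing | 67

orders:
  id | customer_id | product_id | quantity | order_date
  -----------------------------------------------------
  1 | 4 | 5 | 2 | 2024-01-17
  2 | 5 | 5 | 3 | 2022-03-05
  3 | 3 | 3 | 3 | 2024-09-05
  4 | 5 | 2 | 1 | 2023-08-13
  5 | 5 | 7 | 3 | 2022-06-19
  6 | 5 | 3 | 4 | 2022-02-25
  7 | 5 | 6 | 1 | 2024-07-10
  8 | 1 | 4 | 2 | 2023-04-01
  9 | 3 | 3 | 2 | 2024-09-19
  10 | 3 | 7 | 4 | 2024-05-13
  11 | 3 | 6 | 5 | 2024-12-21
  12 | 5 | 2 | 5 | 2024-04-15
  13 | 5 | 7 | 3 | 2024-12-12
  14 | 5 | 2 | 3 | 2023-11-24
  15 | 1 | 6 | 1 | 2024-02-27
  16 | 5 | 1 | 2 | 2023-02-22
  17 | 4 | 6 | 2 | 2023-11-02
SELECT c.id, p.name AS customer, c.order_date FROM orders c JOIN customers p ON c.customer_id = p.id

Execution result:
id | customer | order_date
1 | Alice Jones | 2024-01-17
2 | Grace Smith | 2022-03-05
3 | Tina Brown | 2024-09-05
4 | Grace Smith | 2023-08-13
5 | Grace Smith | 2022-06-19
6 | Grace Smith | 2022-02-25
7 | Grace Smith | 2024-07-10
8 | Quinn Brown | 2023-04-01
9 | Tina Brown | 2024-09-19
10 | Tina Brown | 2024-05-13
11 | Tina Brown | 2024-12-21
12 | Grace Smith | 2024-04-15
13 | Grace Smith | 2024-12-12
14 | Grace Smith | 2023-11-24
15 | Quinn Brown | 2024-02-27
16 | Grace Smith | 2023-02-22
17 | Alice Jones | 2023-11-02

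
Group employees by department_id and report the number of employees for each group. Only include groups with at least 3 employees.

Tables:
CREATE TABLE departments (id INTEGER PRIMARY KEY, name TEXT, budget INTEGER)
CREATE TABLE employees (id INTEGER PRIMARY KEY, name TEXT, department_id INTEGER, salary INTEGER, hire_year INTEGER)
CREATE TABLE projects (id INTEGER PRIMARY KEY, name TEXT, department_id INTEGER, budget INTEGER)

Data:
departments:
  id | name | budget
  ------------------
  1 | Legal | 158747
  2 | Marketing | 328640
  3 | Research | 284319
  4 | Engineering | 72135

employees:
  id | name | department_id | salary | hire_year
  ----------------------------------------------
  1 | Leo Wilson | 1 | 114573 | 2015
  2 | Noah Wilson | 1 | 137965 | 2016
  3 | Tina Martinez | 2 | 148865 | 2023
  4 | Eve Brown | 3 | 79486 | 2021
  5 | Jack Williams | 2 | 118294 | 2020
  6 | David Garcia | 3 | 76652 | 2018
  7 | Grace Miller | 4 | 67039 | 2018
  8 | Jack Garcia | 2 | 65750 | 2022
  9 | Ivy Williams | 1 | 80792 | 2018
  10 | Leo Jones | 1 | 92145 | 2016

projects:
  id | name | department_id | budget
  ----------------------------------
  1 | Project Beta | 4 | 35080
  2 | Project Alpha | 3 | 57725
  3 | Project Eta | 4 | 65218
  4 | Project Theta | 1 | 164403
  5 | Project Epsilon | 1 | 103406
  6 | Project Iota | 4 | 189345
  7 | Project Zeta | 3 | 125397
SELECT department_id, COUNT(*) AS n FROM employees GROUP BY department_id HAVING COUNT(*) >= 3

Execution result:
department_id | n
1 | 4
2 | 3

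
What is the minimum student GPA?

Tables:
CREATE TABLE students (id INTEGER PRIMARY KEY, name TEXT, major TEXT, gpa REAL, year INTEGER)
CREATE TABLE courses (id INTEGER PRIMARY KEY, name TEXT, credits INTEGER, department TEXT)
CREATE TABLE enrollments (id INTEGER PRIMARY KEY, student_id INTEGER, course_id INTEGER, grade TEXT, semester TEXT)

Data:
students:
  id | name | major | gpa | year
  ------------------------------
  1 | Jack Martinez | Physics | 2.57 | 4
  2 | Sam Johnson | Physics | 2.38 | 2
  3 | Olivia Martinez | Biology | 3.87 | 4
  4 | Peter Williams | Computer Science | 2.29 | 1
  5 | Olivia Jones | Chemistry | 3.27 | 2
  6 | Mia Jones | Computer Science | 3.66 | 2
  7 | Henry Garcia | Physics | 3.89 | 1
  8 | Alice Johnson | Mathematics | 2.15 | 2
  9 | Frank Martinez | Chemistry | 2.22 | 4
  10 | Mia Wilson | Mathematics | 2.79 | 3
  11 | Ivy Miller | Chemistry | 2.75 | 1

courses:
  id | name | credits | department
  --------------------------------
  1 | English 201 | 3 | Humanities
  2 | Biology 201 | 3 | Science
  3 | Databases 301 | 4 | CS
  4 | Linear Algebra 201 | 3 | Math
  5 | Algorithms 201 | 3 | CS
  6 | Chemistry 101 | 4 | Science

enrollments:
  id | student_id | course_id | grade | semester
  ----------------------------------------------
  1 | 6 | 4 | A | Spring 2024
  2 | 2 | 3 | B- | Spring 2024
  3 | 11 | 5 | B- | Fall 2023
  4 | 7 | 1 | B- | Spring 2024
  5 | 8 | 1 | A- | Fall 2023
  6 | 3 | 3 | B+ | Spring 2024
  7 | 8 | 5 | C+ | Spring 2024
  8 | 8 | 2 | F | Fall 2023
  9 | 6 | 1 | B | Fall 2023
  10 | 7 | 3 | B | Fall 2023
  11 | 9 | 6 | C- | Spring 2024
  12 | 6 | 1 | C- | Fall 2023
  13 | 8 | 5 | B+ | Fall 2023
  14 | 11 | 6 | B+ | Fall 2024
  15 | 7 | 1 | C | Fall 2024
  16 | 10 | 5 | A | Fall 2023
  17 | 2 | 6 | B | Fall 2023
SELECT MIN(gpa) FROM students

Execution result:
2.15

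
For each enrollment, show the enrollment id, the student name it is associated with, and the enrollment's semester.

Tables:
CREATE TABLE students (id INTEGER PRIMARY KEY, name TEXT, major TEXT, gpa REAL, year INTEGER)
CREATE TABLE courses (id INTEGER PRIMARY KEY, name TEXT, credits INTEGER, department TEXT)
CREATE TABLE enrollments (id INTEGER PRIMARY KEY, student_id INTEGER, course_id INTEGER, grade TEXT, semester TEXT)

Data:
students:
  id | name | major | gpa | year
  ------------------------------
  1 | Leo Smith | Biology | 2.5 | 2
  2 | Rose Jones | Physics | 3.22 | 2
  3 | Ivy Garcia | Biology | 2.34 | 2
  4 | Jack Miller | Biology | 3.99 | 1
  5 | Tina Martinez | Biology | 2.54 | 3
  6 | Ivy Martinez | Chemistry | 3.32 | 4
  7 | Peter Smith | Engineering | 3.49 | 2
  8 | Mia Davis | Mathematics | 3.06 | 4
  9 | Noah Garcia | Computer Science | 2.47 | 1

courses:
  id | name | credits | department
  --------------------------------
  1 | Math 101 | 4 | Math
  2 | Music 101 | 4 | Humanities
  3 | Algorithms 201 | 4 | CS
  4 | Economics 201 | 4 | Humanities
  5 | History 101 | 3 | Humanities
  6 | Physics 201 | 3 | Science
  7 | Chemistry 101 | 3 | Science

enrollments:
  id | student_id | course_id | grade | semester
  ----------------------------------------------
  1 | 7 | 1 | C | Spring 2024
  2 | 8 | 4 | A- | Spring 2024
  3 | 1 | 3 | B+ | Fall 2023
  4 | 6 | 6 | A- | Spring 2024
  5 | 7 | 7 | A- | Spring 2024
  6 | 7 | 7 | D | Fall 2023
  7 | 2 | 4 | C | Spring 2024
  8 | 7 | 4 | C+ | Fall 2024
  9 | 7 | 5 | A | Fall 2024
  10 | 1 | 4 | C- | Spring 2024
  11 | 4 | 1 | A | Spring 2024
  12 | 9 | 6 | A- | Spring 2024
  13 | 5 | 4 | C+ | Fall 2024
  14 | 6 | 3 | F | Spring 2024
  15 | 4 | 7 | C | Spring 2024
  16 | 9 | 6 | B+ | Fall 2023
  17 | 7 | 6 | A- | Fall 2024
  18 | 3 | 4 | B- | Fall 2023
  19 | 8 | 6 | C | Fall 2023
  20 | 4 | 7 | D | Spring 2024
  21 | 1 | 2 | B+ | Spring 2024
SELECT c.id, p.name AS student, c.semester FROM enrollments c JOIN students p ON c.student_id = p.id

Execution result:
id | student | semester
1 | Peter Smith | Spring 2024
2 | Mia Davis | Spring 2024
3 | Leo Smith | Fall 2023
4 | Ivy Martinez | Spring 2024
5 | Peter Smith | Spring 2024
6 | Peter Smith | Fall 2023
7 | Rose Jones | Spring 2024
8 | Peter Smith | Fall 2024
9 | Peter Smith | Fall 2024
10 | Leo Smith | Spring 2024
11 | Jack Miller | Spring 2024
12 | Noah Garcia | Spring 2024
13 | Tina Martinez | Fall 2024
14 | Ivy Martinez | Spring 2024
15 | Jack Miller | Spring 2024
16 | Noah Garcia | Fall 2023
17 | Peter Smith | Fall 2024
18 | Ivy Garcia | Fall 2023
19 | Mia Davis | Fall 2023
20 | Jack Miller | Spring 2024
21 | Leo Smith | Spring 2024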